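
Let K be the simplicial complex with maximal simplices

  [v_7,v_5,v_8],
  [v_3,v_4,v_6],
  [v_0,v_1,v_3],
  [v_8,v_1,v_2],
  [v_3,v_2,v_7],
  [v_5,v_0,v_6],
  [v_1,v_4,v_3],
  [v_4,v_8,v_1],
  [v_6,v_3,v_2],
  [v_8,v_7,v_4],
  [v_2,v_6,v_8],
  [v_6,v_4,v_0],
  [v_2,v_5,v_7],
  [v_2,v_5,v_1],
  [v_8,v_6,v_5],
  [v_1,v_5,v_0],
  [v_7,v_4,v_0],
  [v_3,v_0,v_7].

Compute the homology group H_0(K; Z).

Order the vertices as v_0 < v_1 < v_2 < v_3 < v_4 < v_5 < v_6 < v_7 < v_8. Listing each simplex with vertices in this order, K has dimension 2 with simplices:

  0-simplices (9): [v_0], [v_1], [v_2], [v_3], [v_4], [v_5], [v_6], [v_7], [v_8]
  1-simplices (27): (27 of them)
  2-simplices (18): (18 of them)

Hence C_0 ≅ Z^9, C_1 ≅ Z^27, C_2 ≅ Z^18.

∂_1: C_1 → C_0 sends each edge [p,q] (with p < q) to q − p.
The 9×27 boundary matrix has rank 8 and Smith normal form diag(1,1,1,1,1,1,1,1).

∂_2: C_2 → C_1 maps a triangle to the signed sum of its edges. For instance
  ∂[v_5,v_6,v_8] = [v_6,v_8] − [v_5,v_8] + [v_5,v_6],
  ∂[v_0,v_1,v_5] = [v_1,v_5] − [v_0,v_5] + [v_0,v_1].
The resulting 27×18 matrix has rank 18, and its Smith normal form has invariant factors (1,1,1,1,1,1,1,1,1,1,1,1,1,1,1,1,1,2).

From H_k ≅ ker(∂_k) / im(∂_{k+1}) we obtain:

  H_0: rank C_0 − rank ∂_1 = 9 − 8 = 1, and the invariant factors of ∂_1 are all 1, so H_0 = Z.

H_0 ≅ Z.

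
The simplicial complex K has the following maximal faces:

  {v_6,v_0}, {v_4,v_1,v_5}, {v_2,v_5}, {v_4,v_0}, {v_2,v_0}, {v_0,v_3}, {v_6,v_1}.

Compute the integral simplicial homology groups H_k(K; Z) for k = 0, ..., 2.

H_0 = Z,  H_1 = Z^2,  H_2 = 0.

Take the total order v_0 < v_1 < v_2 < v_3 < v_4 < v_5 < v_6 on the vertex set. Then K (dimension 2) consists of the simplices:

  0-simplices (7): [v_0], [v_1], [v_2], [v_3], [v_4], [v_5], [v_6]
  1-simplices (9): [v_0,v_2], [v_0,v_3], [v_0,v_4], [v_0,v_6], [v_1,v_4], [v_1,v_5], [v_1,v_6], [v_2,v_5], [v_4,v_5]
  2-simplices (1): [v_1,v_4,v_5]

giving chain groups C_0 ≅ Z^7, C_1 ≅ Z^9, C_2 ≅ Z^1.

∂_1: C_1 → C_0 maps an edge to its endpoints' difference, ∂[p,q] = q − p. For instance
  ∂[v_0,v_2] = [v_2] − [v_0].
The resulting 7×9 matrix has rank 6, and its Smith normal form has invariant factors (1,1,1,1,1,1).

The boundary map ∂_2: C_2 → C_1 acts by ∂[p,q,r] = [q,r] − [p,r] + [p,q]. For instance
  ∂[v_1,v_4,v_5] = [v_4,v_5] − [v_1,v_5] + [v_1,v_4].
The resulting 9×1 matrix has rank 1, and its Smith normal form has invariant factors (1).

Computing H_k = (kernel of ∂_k) / (image of ∂_{k+1}):

  H_0: rank C_0 − rank ∂_1 = 7 − 6 = 1, and the invariant factors of ∂_1 are all 1, so H_0 = Z.
  H_1: rank ker ∂_1 − rank ∂_2 = (9 − 6) − 1 = 2, and the invariant factors of ∂_2 are all 1, so H_1 = Z^2.
  H_2: rank ker ∂_2 − rank ∂_3 = (1 − 1) − 0 = 0, and there is no ∂_3, so H_2 = 0.

As a check, the Euler characteristic is 7 − 9 + 1 = -1, which agrees with 1 − 2 + 0 = -1.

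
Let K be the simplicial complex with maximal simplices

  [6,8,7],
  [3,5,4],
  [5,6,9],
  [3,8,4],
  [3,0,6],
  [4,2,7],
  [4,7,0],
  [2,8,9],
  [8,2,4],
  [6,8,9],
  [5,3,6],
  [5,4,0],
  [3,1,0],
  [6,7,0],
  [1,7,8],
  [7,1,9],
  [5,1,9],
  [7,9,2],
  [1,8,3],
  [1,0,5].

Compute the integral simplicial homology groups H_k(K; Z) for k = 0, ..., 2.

H_0 = Z,  H_1 = Z ⊕ Z/2Z,  H_2 = 0.

Order the vertices as 0 < 1 < 2 < 3 < 4 < 5 < 6 < 7 < 8 < 9. Listing each simplex with vertices in this order, K has dimension 2 with simplices:

  0-simplices (10): [0], [1], [2], [3], [4], [5], [6], [7], [8], [9]
  1-simplices (30): (30 of them)
  2-simplices (20): (20 of them)

Hence C_0 ≅ Z^10, C_1 ≅ Z^30, C_2 ≅ Z^20.

The boundary map ∂_1: C_1 → C_0 maps an edge to its endpoints' difference, ∂[p,q] = q − p.
The 10×30 boundary matrix has rank 9 and Smith normal form diag(1,1,1,1,1,1,1,1,1).

Boundary ∂_2: C_2 → C_1 maps a triangle to the signed sum of its edges. For instance
  ∂[1,7,9] = [7,9] − [1,9] + [1,7],
  ∂[2,8,9] = [8,9] − [2,9] + [2,8].
The 30×20 boundary matrix has rank 20 and Smith normal form diag(1,1,1,1,1,1,1,1,1,1,1,1,1,1,1,1,1,1,1,2).

From H_k ≅ ker(∂_k) / im(∂_{k+1}) we obtain:

  H_0: rank C_0 − rank ∂_1 = 10 − 9 = 1, and the invariant factors of ∂_1 are all 1, so H_0 = Z.
  H_1: rank ker ∂_1 − rank ∂_2 = (30 − 9) − 20 = 1, and ∂_2 has invariant factor 2 > 1, so H_1 = Z ⊕ Z/2Z.
  H_2: rank ker ∂_2 − rank ∂_3 = (20 − 20) − 0 = 0, and there is no ∂_3, so H_2 = 0.

As a check, the Euler characteristic is 10 − 30 + 20 = 0, which agrees with 1 − 1 + 0 = 0.
(K is a triangulation of the Klein bottle.)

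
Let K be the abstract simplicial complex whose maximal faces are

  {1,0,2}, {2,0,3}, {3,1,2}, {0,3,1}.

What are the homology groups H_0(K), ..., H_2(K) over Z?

H_0 = Z,  H_1 = 0,  H_2 = Z.

We work with the vertex ordering 0 < 1 < 2 < 3. The simplices of K, each written with vertices in increasing order, are:

  0-simplices (4): [0], [1], [2], [3]
  1-simplices (6): [0,1], [0,2], [0,3], [1,2], [1,3], [2,3]
  2-simplices (4): [0,1,2], [0,1,3], [0,2,3], [1,2,3]

giving chain groups C_0 ≅ Z^4, C_1 ≅ Z^6, C_2 ≅ Z^4.

The boundary map ∂_1: C_1 → C_0 maps an edge to its endpoints' difference, ∂[p,q] = q − p. For instance
  ∂[2,3] = [3] − [2].
The 4×6 boundary matrix has rank 3 and Smith normal form diag(1,1,1).

∂_2: C_2 → C_1 maps a triangle to the signed sum of its edges. For instance
  ∂[0,2,3] = [2,3] − [0,3] + [0,2],
  ∂[1,2,3] = [2,3] − [1,3] + [1,2].
As a 6×4 matrix over Z this has rank 3, with invariant factors (1,1,1).

Now H_k = ker ∂_k / im ∂_{k+1}, so:

  H_0: rank C_0 − rank ∂_1 = 4 − 3 = 1, and the invariant factors of ∂_1 are all 1, so H_0 ≅ Z.
  H_1: rank ker ∂_1 − rank ∂_2 = (6 − 3) − 3 = 0, and the invariant factors of ∂_2 are all 1, so H_1 ≅ 0.
  H_2: rank ker ∂_2 − rank ∂_3 = (4 − 3) − 0 = 1, and there is no ∂_3, so H_2 ≅ Z.

As a check, the Euler characteristic is 4 − 6 + 4 = 2, which agrees with 1 − 0 + 1 = 2.
(K is a triangulation of the 2-sphere S^2.)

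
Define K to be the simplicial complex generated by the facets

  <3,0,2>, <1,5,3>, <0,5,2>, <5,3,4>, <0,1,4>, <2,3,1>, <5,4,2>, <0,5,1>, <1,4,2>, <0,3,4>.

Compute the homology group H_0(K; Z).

Take the total order 0 < 1 < 2 < 3 < 4 < 5 on the vertex set. Then K (dimension 2) consists of the simplices:

  0-simplices (6): [0], [1], [2], [3], [4], [5]
  1-simplices (15): [0,1], [0,2], [0,3], [0,4], [0,5], [1,2], [1,3], [1,4], [1,5], [2,3], [2,4], [2,5], [3,4], [3,5], [4,5]
  2-simplices (10): [0,1,4], [0,1,5], [0,2,3], [0,2,5], [0,3,4], [1,2,3], [1,2,4], [1,3,5], [2,4,5], [3,4,5]

so the chain groups are C_0 ≅ Z^6, C_1 ≅ Z^15, C_2 ≅ Z^10.

Boundary ∂_1: C_1 → C_0 maps an edge to its endpoints' difference, ∂[p,q] = q − p.
As a 6×15 matrix over Z this has rank 5, with invariant factors (1,1,1,1,1).

Boundary ∂_2: C_2 → C_1 sends each 2-simplex [p,q,r] to [q,r] − [p,r] + [p,q]. For instance
  ∂[1,2,3] = [2,3] − [1,3] + [1,2],
  ∂[0,3,4] = [3,4] − [0,4] + [0,3].
As a 15×10 matrix over Z this has rank 10, with invariant factors (1,1,1,1,1,1,1,1,1,2).

Computing H_k = (kernel of ∂_k) / (image of ∂_{k+1}):

  H_0: rank C_0 − rank ∂_1 = 6 − 5 = 1, and the invariant factors of ∂_1 are all 1, so H_0 ≅ Z.

(K is a triangulation of the real projective plane RP^2.)

H_0 ≅ Z.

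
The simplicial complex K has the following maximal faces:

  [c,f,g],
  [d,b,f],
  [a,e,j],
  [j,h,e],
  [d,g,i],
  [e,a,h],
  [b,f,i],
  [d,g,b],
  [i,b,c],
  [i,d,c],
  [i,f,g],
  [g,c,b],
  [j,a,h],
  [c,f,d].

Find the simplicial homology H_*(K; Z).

H_0 = Z^2,  H_1 = Z_2,  H_2 = Z.

Order the vertices as a < b < c < d < e < f < g < h < i < j. Listing each simplex with vertices in this order, K has dimension 2 with simplices:

  0-simplices (10): a, b, c, d, e, f, g, h, i, j
  1-simplices (21): ae, ah, aj, bc, bd, bf, bg, bi, cd, cf, cg, ci, df, dg, di, eh, ej, fg, fi, gi, hj
  2-simplices (14): aeh, aej, ahj, bcg, bci, bdf, bdg, bfi, cdf, cdi, cfg, dgi, ehj, fgi

giving chain groups C_0 ≅ Z^10, C_1 ≅ Z^21, C_2 ≅ Z^14.

∂_1: C_1 → C_0 maps an edge to its endpoints' difference, ∂[p,q] = q − p. For instance
  ∂ae = e − a.
The resulting 10×21 matrix has rank 8, and its Smith normal form has invariant factors (1,1,1,1,1,1,1,1).

∂_2: C_2 → C_1 maps a triangle to the signed sum of its edges. For instance
  ∂cdi = di − ci + cd,
  ∂aeh = eh − ah + ae.
As a 21×14 matrix over Z this has rank 13, with invariant factors (1,1,1,1,1,1,1,1,1,1,1,1,2).

From H_k ≅ ker(∂_k) / im(∂_{k+1}) we obtain:

  H_0: rank C_0 − rank ∂_1 = 10 − 8 = 2, and the invariant factors of ∂_1 are all 1, so H_0 ≅ Z^2.
  H_1: rank ker ∂_1 − rank ∂_2 = (21 − 8) − 13 = 0, and ∂_2 has invariant factor 2 > 1, so H_1 ≅ Z_2.
  H_2: rank ker ∂_2 − rank ∂_3 = (14 − 13) − 0 = 1, and there is no ∂_3, so H_2 ≅ Z.

As a check, the Euler characteristic is 10 − 21 + 14 = 3, which agrees with 2 − 0 + 1 = 3.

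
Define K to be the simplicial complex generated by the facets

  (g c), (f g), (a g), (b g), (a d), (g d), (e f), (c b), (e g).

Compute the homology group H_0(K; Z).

Order the vertices as a < b < c < d < e < f < g. Listing each simplex with vertices in this order, K has dimension 1 with simplices:

  0-simplices (7): a, b, c, d, e, f, g
  1-simplices (9): ad, ag, bc, bg, cg, dg, ef, eg, fg

giving chain groups C_0 ≅ Z^7, C_1 ≅ Z^9.

The boundary map ∂_1: C_1 → C_0 sends each edge [p,q] (with p < q) to q − p.
This gives a 7×9 integer matrix of rank 6; reducing to Smith normal form yields diagonal entries (1,1,1,1,1,1).

From H_k ≅ ker(∂_k) / im(∂_{k+1}) we obtain:

  H_0: rank C_0 − rank ∂_1 = 7 − 6 = 1, and the invariant factors of ∂_1 are all 1, so H_0 ≅ Z.

(K is a triangulation of a wedge of 3 circles.)

H_0 = Z.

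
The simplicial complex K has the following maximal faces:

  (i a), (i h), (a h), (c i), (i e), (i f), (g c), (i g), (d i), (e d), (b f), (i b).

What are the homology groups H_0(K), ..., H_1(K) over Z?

K has 9 vertices, 12 edges.
rank ∂_0 = 0, rank ∂_1 = 8 ⇒ b_0 = 9 − 0 − 8 = 1; all invariant factors of ∂_1 are 1 so no torsion. So H_0 ≅ Z.
rank ∂_1 = 8, rank ∂_2 = 0 ⇒ b_1 = 12 − 8 − 0 = 4. So H_1 ≅ Z^4.

H_0 = Z,  H_1 = Z^4.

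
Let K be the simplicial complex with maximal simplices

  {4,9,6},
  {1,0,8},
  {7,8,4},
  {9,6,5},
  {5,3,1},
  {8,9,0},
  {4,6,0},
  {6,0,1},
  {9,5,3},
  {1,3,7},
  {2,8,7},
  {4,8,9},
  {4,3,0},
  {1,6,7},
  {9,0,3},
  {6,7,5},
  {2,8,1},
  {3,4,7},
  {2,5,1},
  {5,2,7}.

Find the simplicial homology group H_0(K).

Take the total order 0 < 1 < 2 < 3 < 4 < 5 < 6 < 7 < 8 < 9 on the vertex set. Then K (dimension 2) consists of the simplices:

  0-simplices (10): [0], [1], [2], [3], [4], [5], [6], [7], [8], [9]
  1-simplices (30): (30 of them)
  2-simplices (20): (20 of them)

giving chain groups C_0 ≅ Z^10, C_1 ≅ Z^30, C_2 ≅ Z^20.

The boundary map ∂_1: C_1 → C_0 maps an edge to its endpoints' difference, ∂[p,q] = q − p. For instance
  ∂[0,4] = [4] − [0].
As a 10×30 matrix over Z this has rank 9, with invariant factors (1,1,1,1,1,1,1,1,1).

The boundary map ∂_2: C_2 → C_1 sends each 2-simplex [p,q,r] to [q,r] − [p,r] + [p,q]. For instance
  ∂[2,5,7] = [5,7] − [2,7] + [2,5],
  ∂[0,3,9] = [3,9] − [0,9] + [0,3].
The 30×20 boundary matrix has rank 20 and Smith normal form diag(1,1,1,1,1,1,1,1,1,1,1,1,1,1,1,1,1,1,1,2).

Now H_k = ker ∂_k / im ∂_{k+1}, so:

  H_0: rank C_0 − rank ∂_1 = 10 − 9 = 1, and the invariant factors of ∂_1 are all 1, so H_0 ≅ Z.

(K is a triangulation of the Klein bottle.)

H_0 = Z.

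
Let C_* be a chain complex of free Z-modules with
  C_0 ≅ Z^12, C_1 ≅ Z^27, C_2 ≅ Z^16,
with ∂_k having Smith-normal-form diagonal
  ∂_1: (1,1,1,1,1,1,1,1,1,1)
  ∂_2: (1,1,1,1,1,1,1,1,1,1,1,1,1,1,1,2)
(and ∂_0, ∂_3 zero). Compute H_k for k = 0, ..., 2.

H_0: b_0 = 12 − 0 − 10 = 2; torsion from ∂_1 factors > 1: none. So H_0 ≅ Z^2.
H_1: b_1 = 27 − 10 − 16 = 1; torsion from ∂_2 factors > 1: [2]. So H_1 ≅ Z ⊕ Z/2.
H_2: b_2 = 16 − 16 − 0 = 0; torsion from ∂_3 factors > 1: none. So H_2 ≅ 0.

H_0 ≅ Z^2,  H_1 ≅ Z ⊕ Z/2,  H_2 = 0.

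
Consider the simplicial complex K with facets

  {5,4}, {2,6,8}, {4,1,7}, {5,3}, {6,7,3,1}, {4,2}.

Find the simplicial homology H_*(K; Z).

We work with the vertex ordering 1 < 2 < 3 < 4 < 5 < 6 < 7 < 8. The simplices of K, each written with vertices in increasing order, are:

  0-simplices (8): [1], [2], [3], [4], [5], [6], [7], [8]
  1-simplices (14): [1,3], [1,4], [1,6], [1,7], [2,4], [2,6], [2,8], [3,5], [3,6], [3,7], [4,5], [4,7], [6,7], [6,8]
  2-simplices (6): [1,3,6], [1,3,7], [1,4,7], [1,6,7], [2,6,8], [3,6,7]
  3-simplices (1): [1,3,6,7]

giving chain groups C_0 ≅ Z^8, C_1 ≅ Z^14, C_2 ≅ Z^6, C_3 ≅ Z^1.

∂_1: C_1 → C_0 maps an edge to its endpoints' difference, ∂[p,q] = q − p.
As a 8×14 matrix over Z this has rank 7, with invariant factors (1,1,1,1,1,1,1).

Boundary ∂_2: C_2 → C_1 acts by ∂[p,q,r] = [q,r] − [p,r] + [p,q]. For instance
  ∂[1,4,7] = [4,7] − [1,7] + [1,4],
  ∂[3,6,7] = [6,7] − [3,7] + [3,6].
The resulting 14×6 matrix has rank 5, and its Smith normal form has invariant factors (1,1,1,1,1).

∂_3: C_3 → C_2 sends each 3-simplex σ to the alternating sum Σ_i (−1)^i (σ with its i-th vertex removed). For instance
  ∂[1,3,6,7] = [3,6,7] − [1,6,7] + [1,3,7] − [1,3,6].
The resulting 6×1 matrix has rank 1, and its Smith normal form has invariant factors (1).

Computing H_k = (kernel of ∂_k) / (image of ∂_{k+1}):

  H_0: rank C_0 − rank ∂_1 = 8 − 7 = 1, and the invariant factors of ∂_1 are all 1, so H_0 ≅ Z.
  H_1: rank ker ∂_1 − rank ∂_2 = (14 − 7) − 5 = 2, and the invariant factors of ∂_2 are all 1, so H_1 ≅ Z^2.
  H_2: rank ker ∂_2 − rank ∂_3 = (6 − 5) − 1 = 0, and the invariant factors of ∂_3 are all 1, so H_2 ≅ 0.
  H_3: rank ker ∂_3 − rank ∂_4 = (1 − 1) − 0 = 0, and there is no ∂_4, so H_3 ≅ 0.

H_0 ≅ Z,  H_1 ≅ Z^2,  H_2 = 0,  H_3 = 0.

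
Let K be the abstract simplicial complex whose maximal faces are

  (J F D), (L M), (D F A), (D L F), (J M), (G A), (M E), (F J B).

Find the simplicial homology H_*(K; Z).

We work with the vertex ordering A < B < D < E < F < G < J < L < M. The simplices of K, each written with vertices in increasing order, are:

  0-simplices (9): A, B, D, E, F, G, J, L, M
  1-simplices (13): AD, AF, AG, BF, BJ, DF, DJ, DL, EM, FJ, FL, JM, LM
  2-simplices (4): ADF, BFJ, DFJ, DFL

so the chain groups are C_0 ≅ Z^9, C_1 ≅ Z^13, C_2 ≅ Z^4.

The boundary map ∂_1: C_1 → C_0 is given by ∂[p,q] = [q] − [p]. For instance
  ∂BJ = J − B.
The resulting 9×13 matrix has rank 8, and its Smith normal form has invariant factors (1,1,1,1,1,1,1,1).

The boundary map ∂_2: C_2 → C_1 sends each 2-simplex [p,q,r] to [q,r] − [p,r] + [p,q]. For instance
  ∂BFJ = FJ − BJ + BF,
  ∂DFL = FL − DL + DF.
The resulting 13×4 matrix has rank 4, and its Smith normal form has invariant factors (1,1,1,1).

Computing H_k = (kernel of ∂_k) / (image of ∂_{k+1}):

  H_0: rank C_0 − rank ∂_1 = 9 − 8 = 1, and the invariant factors of ∂_1 are all 1, so H_0 ≅ Z.
  H_1: rank ker ∂_1 − rank ∂_2 = (13 − 8) − 4 = 1, and the invariant factors of ∂_2 are all 1, so H_1 ≅ Z.
  H_2: rank ker ∂_2 − rank ∂_3 = (4 − 4) − 0 = 0, and there is no ∂_3, so H_2 ≅ 0.

H_0 ≅ Z,  H_1 ≅ Z,  H_2 = 0.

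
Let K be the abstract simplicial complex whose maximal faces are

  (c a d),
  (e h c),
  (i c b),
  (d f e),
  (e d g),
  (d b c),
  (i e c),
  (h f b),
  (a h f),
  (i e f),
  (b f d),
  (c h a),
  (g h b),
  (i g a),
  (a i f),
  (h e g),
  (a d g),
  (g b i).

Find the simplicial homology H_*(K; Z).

K has 9 vertices, 27 edges, 18 triangles.
rank ∂_0 = 0, rank ∂_1 = 8 ⇒ b_0 = 9 − 0 − 8 = 1; all invariant factors of ∂_1 are 1 so no torsion. So H_0 ≅ Z.
rank ∂_1 = 8, rank ∂_2 = 17 ⇒ b_1 = 27 − 8 − 17 = 2; all invariant factors of ∂_2 are 1 so no torsion. So H_1 ≅ Z^2.
rank ∂_2 = 17, rank ∂_3 = 0 ⇒ b_2 = 18 − 17 − 0 = 1. So H_2 ≅ Z.

H_0 = Z,  H_1 = Z^2,  H_2 = Z.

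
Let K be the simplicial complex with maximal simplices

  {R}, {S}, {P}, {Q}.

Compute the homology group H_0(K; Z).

H_0 = Z^4.

Take the total order P < Q < R < S on the vertex set. Then K (dimension 0) consists of the simplices:

  0-simplices (4): P, Q, R, S

so the chain groups are C_0 ≅ Z^4.

From H_k ≅ ker(∂_k) / im(∂_{k+1}) we obtain:

  H_0: rank C_0 − rank ∂_1 = 4 − 0 = 4, and there is no ∂_1, so H_0 ≅ Z^4.

(K is a triangulation of a set of 4 points.)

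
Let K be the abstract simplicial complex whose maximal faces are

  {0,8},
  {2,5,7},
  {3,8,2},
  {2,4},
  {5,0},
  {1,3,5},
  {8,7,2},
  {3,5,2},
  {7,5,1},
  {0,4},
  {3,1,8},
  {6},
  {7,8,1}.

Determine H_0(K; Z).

H_0 = Z^2.

Fix the vertex order 0 < 1 < 2 < 3 < 4 < 5 < 6 < 7 < 8 and write every simplex with vertices in increasing order. Then dim K = 2 and the simplices of K are:

  0-simplices (9): [0], [1], [2], [3], [4], [5], [6], [7], [8]
  1-simplices (16): [0,4], [0,5], [0,8], [1,3], [1,5], [1,7], [1,8], [2,3], [2,4], [2,5], [2,7], [2,8], [3,5], [3,8], [5,7], [7,8]
  2-simplices (8): [1,3,5], [1,3,8], [1,5,7], [1,7,8], [2,3,5], [2,3,8], [2,5,7], [2,7,8]

so the chain groups are C_0 ≅ Z^9, C_1 ≅ Z^16, C_2 ≅ Z^8.

Boundary ∂_1: C_1 → C_0 sends each edge [p,q] (with p < q) to q − p. For instance
  ∂[3,5] = [5] − [3].
The resulting 9×16 matrix has rank 7, and its Smith normal form has invariant factors (1,1,1,1,1,1,1).

The boundary map ∂_2: C_2 → C_1 acts by ∂[p,q,r] = [q,r] − [p,r] + [p,q]. For instance
  ∂[1,3,8] = [3,8] − [1,8] + [1,3],
  ∂[1,5,7] = [5,7] − [1,7] + [1,5].
The 16×8 boundary matrix has rank 7 and Smith normal form diag(1,1,1,1,1,1,1).

Reading off H_k = ker ∂_k / im ∂_{k+1}:

  H_0: rank C_0 − rank ∂_1 = 9 − 7 = 2, and the invariant factors of ∂_1 are all 1, so H_0 ≅ Z^2.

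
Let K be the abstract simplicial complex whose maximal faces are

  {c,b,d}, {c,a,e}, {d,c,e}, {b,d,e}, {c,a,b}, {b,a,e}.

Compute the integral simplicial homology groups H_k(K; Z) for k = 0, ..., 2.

Fix the vertex order a < b < c < d < e and write every simplex with vertices in increasing order. Then dim K = 2 and the simplices of K are:

  0-simplices (5): a, b, c, d, e
  1-simplices (9): ab, ac, ae, bc, bd, be, cd, ce, de
  2-simplices (6): abc, abe, ace, bcd, bde, cde

Hence C_0 ≅ Z^5, C_1 ≅ Z^9, C_2 ≅ Z^6.

The boundary map ∂_1: C_1 → C_0 maps an edge to its endpoints' difference, ∂[p,q] = q − p. For instance
  ∂ab = b − a.
As a 5×9 matrix over Z this has rank 4, with invariant factors (1,1,1,1).

Boundary ∂_2: C_2 → C_1 sends each 2-simplex [p,q,r] to [q,r] − [p,r] + [p,q]. For instance
  ∂bde = de − be + bd,
  ∂bcd = cd − bd + bc.
The 9×6 boundary matrix has rank 5 and Smith normal form diag(1,1,1,1,1).

Now H_k = ker ∂_k / im ∂_{k+1}, so:

  H_0: rank C_0 − rank ∂_1 = 5 − 4 = 1, and the invariant factors of ∂_1 are all 1, so H_0 ≅ Z.
  H_1: rank ker ∂_1 − rank ∂_2 = (9 − 4) − 5 = 0, and the invariant factors of ∂_2 are all 1, so H_1 ≅ 0.
  H_2: rank ker ∂_2 − rank ∂_3 = (6 − 5) − 0 = 1, and there is no ∂_3, so H_2 ≅ Z.

H_0 ≅ Z,  H_1 = 0,  H_2 ≅ Z.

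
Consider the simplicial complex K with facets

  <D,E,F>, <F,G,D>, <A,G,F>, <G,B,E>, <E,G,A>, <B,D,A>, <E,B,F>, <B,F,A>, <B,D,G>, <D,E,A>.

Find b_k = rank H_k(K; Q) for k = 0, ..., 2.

b_0 = 1, b_1 = 0, b_2 = 0.

K has 6 vertices, 15 edges, 10 triangles.
rank ∂_0 = 0, rank ∂_1 = 5 ⇒ b_0 = 6 − 0 − 5 = 1; all invariant factors of ∂_1 are 1 so no torsion. So H_0 = Z.
rank ∂_1 = 5, rank ∂_2 = 10 ⇒ b_1 = 15 − 5 − 10 = 0; ∂_2 has invariant factor(s) [2] giving torsion. So H_1 = Z_2.
rank ∂_2 = 10, rank ∂_3 = 0 ⇒ b_2 = 10 − 10 − 0 = 0. So H_2 = 0.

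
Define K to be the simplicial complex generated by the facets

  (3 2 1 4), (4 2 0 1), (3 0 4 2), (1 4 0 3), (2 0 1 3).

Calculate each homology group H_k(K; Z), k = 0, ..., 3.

H_0 = Z,  H_1 = 0,  H_2 = 0,  H_3 = Z.

Order the vertices as 0 < 1 < 2 < 3 < 4. Listing each simplex with vertices in this order, K has dimension 3 with simplices:

  0-simplices (5): [0], [1], [2], [3], [4]
  1-simplices (10): [0,1], [0,2], [0,3], [0,4], [1,2], [1,3], [1,4], [2,3], [2,4], [3,4]
  2-simplices (10): [0,1,2], [0,1,3], [0,1,4], [0,2,3], [0,2,4], [0,3,4], [1,2,3], [1,2,4], [1,3,4], [2,3,4]
  3-simplices (5): [0,1,2,3], [0,1,2,4], [0,1,3,4], [0,2,3,4], [1,2,3,4]

Hence C_0 ≅ Z^5, C_1 ≅ Z^10, C_2 ≅ Z^10, C_3 ≅ Z^5.

Boundary ∂_1: C_1 → C_0 maps an edge to its endpoints' difference, ∂[p,q] = q − p. For instance
  ∂[0,2] = [2] − [0].
As a 5×10 matrix over Z this has rank 4, with invariant factors (1,1,1,1).

Boundary ∂_2: C_2 → C_1 maps a triangle to the signed sum of its edges. For instance
  ∂[0,2,4] = [2,4] − [0,4] + [0,2],
  ∂[1,2,4] = [2,4] − [1,4] + [1,2].
This gives a 10×10 integer matrix of rank 6; reducing to Smith normal form yields diagonal entries (1,1,1,1,1,1).

Boundary ∂_3: C_3 → C_2 sends each 3-simplex σ to the alternating sum Σ_i (−1)^i (σ with its i-th vertex removed). For instance
  ∂[0,1,2,4] = [1,2,4] − [0,2,4] + [0,1,4] − [0,1,2],
  ∂[0,2,3,4] = [2,3,4] − [0,3,4] + [0,2,4] − [0,2,3].
This gives a 10×5 integer matrix of rank 4; reducing to Smith normal form yields diagonal entries (1,1,1,1).

Now H_k = ker ∂_k / im ∂_{k+1}, so:

  H_0: rank C_0 − rank ∂_1 = 5 − 4 = 1, and the invariant factors of ∂_1 are all 1, so H_0 ≅ Z.
  H_1: rank ker ∂_1 − rank ∂_2 = (10 − 4) − 6 = 0, and the invariant factors of ∂_2 are all 1, so H_1 ≅ 0.
  H_2: rank ker ∂_2 − rank ∂_3 = (10 − 6) − 4 = 0, and the invariant factors of ∂_3 are all 1, so H_2 ≅ 0.
  H_3: rank ker ∂_3 − rank ∂_4 = (5 − 4) − 0 = 1, and there is no ∂_4, so H_3 ≅ Z.

(K is a triangulation of the 3-sphere S^3.)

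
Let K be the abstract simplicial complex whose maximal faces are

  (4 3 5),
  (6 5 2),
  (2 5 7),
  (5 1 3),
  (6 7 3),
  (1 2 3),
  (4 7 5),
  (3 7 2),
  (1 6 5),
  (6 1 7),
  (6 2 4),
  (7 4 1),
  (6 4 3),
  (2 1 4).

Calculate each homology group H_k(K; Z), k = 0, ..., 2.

Order the vertices as 1 < 2 < 3 < 4 < 5 < 6 < 7. Listing each simplex with vertices in this order, K has dimension 2 with simplices:

  0-simplices (7): [1], [2], [3], [4], [5], [6], [7]
  1-simplices (21): [1,2], [1,3], [1,4], [1,5], [1,6], [1,7], [2,3], [2,4], [2,5], [2,6], [2,7], [3,4], [3,5], [3,6], [3,7], [4,5], [4,6], [4,7], [5,6], [5,7], [6,7]
  2-simplices (14): [1,2,3], [1,2,4], [1,3,5], [1,4,7], [1,5,6], [1,6,7], [2,3,7], [2,4,6], [2,5,6], [2,5,7], [3,4,5], [3,4,6], [3,6,7], [4,5,7]

Hence C_0 ≅ Z^7, C_1 ≅ Z^21, C_2 ≅ Z^14.

The boundary map ∂_1: C_1 → C_0 is given by ∂[p,q] = [q] − [p]. For instance
  ∂[3,5] = [5] − [3].
The resulting 7×21 matrix has rank 6, and its Smith normal form has invariant factors (1,1,1,1,1,1).

Boundary ∂_2: C_2 → C_1 maps a triangle to the signed sum of its edges. For instance
  ∂[2,5,7] = [5,7] − [2,7] + [2,5],
  ∂[2,3,7] = [3,7] − [2,7] + [2,3].
This gives a 21×14 integer matrix of rank 13; reducing to Smith normal form yields diagonal entries (1,1,1,1,1,1,1,1,1,1,1,1,1).

Computing H_k = (kernel of ∂_k) / (image of ∂_{k+1}):

  H_0: rank C_0 − rank ∂_1 = 7 − 6 = 1, and the invariant factors of ∂_1 are all 1, so H_0 = Z.
  H_1: rank ker ∂_1 − rank ∂_2 = (21 − 6) − 13 = 2, and the invariant factors of ∂_2 are all 1, so H_1 = Z^2.
  H_2: rank ker ∂_2 − rank ∂_3 = (14 − 13) − 0 = 1, and there is no ∂_3, so H_2 = Z.

H_0 ≅ Z,  H_1 ≅ Z^2,  H_2 ≅ Z.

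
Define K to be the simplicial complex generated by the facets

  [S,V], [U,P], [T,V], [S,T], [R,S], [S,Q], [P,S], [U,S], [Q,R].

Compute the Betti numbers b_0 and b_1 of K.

b_0 = 1, b_1 = 3.

Order the vertices as P < Q < R < S < T < U < V. Listing each simplex with vertices in this order, K has dimension 1 with simplices:

  0-simplices (7): P, Q, R, S, T, U, V
  1-simplices (9): PS, PU, QR, QS, RS, ST, SU, SV, TV

Hence C_0 ≅ Z^7, C_1 ≅ Z^9.

The boundary map ∂_1: C_1 → C_0 sends each edge [p,q] (with p < q) to q − p. For instance
  ∂TV = V − T.
This gives a 7×9 integer matrix of rank 6; reducing to Smith normal form yields diagonal entries (1,1,1,1,1,1).

Now H_k = ker ∂_k / im ∂_{k+1}, so:

  H_0: rank C_0 − rank ∂_1 = 7 − 6 = 1, and the invariant factors of ∂_1 are all 1, so H_0 ≅ Z.
  H_1: rank ker ∂_1 − rank ∂_2 = (9 − 6) − 0 = 3, and there is no ∂_2, so H_1 ≅ Z^3.

Hence the Betti numbers are b_0 = 1, b_1 = 3.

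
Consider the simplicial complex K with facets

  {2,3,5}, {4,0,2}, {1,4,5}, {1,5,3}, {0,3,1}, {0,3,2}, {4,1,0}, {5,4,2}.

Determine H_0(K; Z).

H_0 = Z.

Order the vertices as 0 < 1 < 2 < 3 < 4 < 5. Listing each simplex with vertices in this order, K has dimension 2 with simplices:

  0-simplices (6): [0], [1], [2], [3], [4], [5]
  1-simplices (12): [0,1], [0,2], [0,3], [0,4], [1,3], [1,4], [1,5], [2,3], [2,4], [2,5], [3,5], [4,5]
  2-simplices (8): [0,1,3], [0,1,4], [0,2,3], [0,2,4], [1,3,5], [1,4,5], [2,3,5], [2,4,5]

giving chain groups C_0 ≅ Z^6, C_1 ≅ Z^12, C_2 ≅ Z^8.

The boundary map ∂_1: C_1 → C_0 sends each edge [p,q] (with p < q) to q − p.
This gives a 6×12 integer matrix of rank 5; reducing to Smith normal form yields diagonal entries (1,1,1,1,1).

Boundary ∂_2: C_2 → C_1 sends each 2-simplex [p,q,r] to [q,r] − [p,r] + [p,q]. For instance
  ∂[2,4,5] = [4,5] − [2,5] + [2,4],
  ∂[0,1,4] = [1,4] − [0,4] + [0,1].
This gives a 12×8 integer matrix of rank 7; reducing to Smith normal form yields diagonal entries (1,1,1,1,1,1,1).

Now H_k = ker ∂_k / im ∂_{k+1}, so:

  H_0: rank C_0 − rank ∂_1 = 6 − 5 = 1, and the invariant factors of ∂_1 are all 1, so H_0 = Z.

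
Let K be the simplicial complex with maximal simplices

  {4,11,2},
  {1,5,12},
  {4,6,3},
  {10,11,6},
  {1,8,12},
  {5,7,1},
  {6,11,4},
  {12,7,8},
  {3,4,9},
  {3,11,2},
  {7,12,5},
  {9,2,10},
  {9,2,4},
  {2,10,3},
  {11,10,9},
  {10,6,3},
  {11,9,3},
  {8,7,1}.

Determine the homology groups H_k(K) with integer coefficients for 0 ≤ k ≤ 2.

Fix the vertex order 1 < 2 < 3 < 4 < 5 < 6 < 7 < 8 < 9 < 10 < 11 < 12 and write every simplex with vertices in increasing order. Then dim K = 2 and the simplices of K are:

  0-simplices (12): [1], [2], [3], [4], [5], [6], [7], [8], [9], [10], [11], [12]
  1-simplices (27): (27 of them)
  2-simplices (18): (18 of them)

giving chain groups C_0 ≅ Z^12, C_1 ≅ Z^27, C_2 ≅ Z^18.

The boundary map ∂_1: C_1 → C_0 maps an edge to its endpoints' difference, ∂[p,q] = q − p. For instance
  ∂[3,11] = [11] − [3].
The 12×27 boundary matrix has rank 10 and Smith normal form diag(1,1,1,1,1,1,1,1,1,1).

∂_2: C_2 → C_1 maps a triangle to the signed sum of its edges. For instance
  ∂[4,6,11] = [6,11] − [4,11] + [4,6],
  ∂[9,10,11] = [10,11] − [9,11] + [9,10].
As a 27×18 matrix over Z this has rank 17, with invariant factors (1,1,1,1,1,1,1,1,1,1,1,1,1,1,1,1,2).

Computing H_k = (kernel of ∂_k) / (image of ∂_{k+1}):

  H_0: rank C_0 − rank ∂_1 = 12 − 10 = 2, and the invariant factors of ∂_1 are all 1, so H_0 = Z^2.
  H_1: rank ker ∂_1 − rank ∂_2 = (27 − 10) − 17 = 0, and ∂_2 has invariant factor 2 > 1, so H_1 = Z/2.
  H_2: rank ker ∂_2 − rank ∂_3 = (18 − 17) − 0 = 1, and there is no ∂_3, so H_2 = Z.

As a check, the Euler characteristic is 12 − 27 + 18 = 3, which agrees with 2 − 0 + 1 = 3.
(K is a triangulation of the disjoint union of the real projective plane RP^2 and the 2-sphere S^2.)

H_0 ≅ Z^2,  H_1 ≅ Z/2,  H_2 ≅ Z.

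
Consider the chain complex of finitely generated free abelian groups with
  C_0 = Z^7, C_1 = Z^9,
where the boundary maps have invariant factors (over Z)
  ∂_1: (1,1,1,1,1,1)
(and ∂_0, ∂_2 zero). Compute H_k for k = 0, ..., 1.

H_0: b_0 = 7 − 0 − 6 = 1; torsion from ∂_1 factors > 1: none. So H_0 ≅ Z.
H_1: b_1 = 9 − 6 − 0 = 3; torsion from ∂_2 factors > 1: none. So H_1 ≅ Z^3.

H_0 ≅ Z,  H_1 ≅ Z^3.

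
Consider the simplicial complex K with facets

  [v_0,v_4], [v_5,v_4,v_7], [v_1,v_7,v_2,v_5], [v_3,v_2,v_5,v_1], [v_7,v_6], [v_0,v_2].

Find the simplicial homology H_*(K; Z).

H_0 ≅ Z,  H_1 ≅ Z,  H_2 = 0,  H_3 = 0.

Take the total order v_0 < v_1 < v_2 < v_3 < v_4 < v_5 < v_6 < v_7 on the vertex set. Then K (dimension 3) consists of the simplices:

  0-simplices (8): [v_0], [v_1], [v_2], [v_3], [v_4], [v_5], [v_6], [v_7]
  1-simplices (14): [v_0,v_2], [v_0,v_4], [v_1,v_2], [v_1,v_3], [v_1,v_5], [v_1,v_7], [v_2,v_3], [v_2,v_5], [v_2,v_7], [v_3,v_5], [v_4,v_5], [v_4,v_7], [v_5,v_7], [v_6,v_7]
  2-simplices (8): [v_1,v_2,v_3], [v_1,v_2,v_5], [v_1,v_2,v_7], [v_1,v_3,v_5], [v_1,v_5,v_7], [v_2,v_3,v_5], [v_2,v_5,v_7], [v_4,v_5,v_7]
  3-simplices (2): [v_1,v_2,v_3,v_5], [v_1,v_2,v_5,v_7]

Hence C_0 ≅ Z^8, C_1 ≅ Z^14, C_2 ≅ Z^8, C_3 ≅ Z^2.

Boundary ∂_1: C_1 → C_0 maps an edge to its endpoints' difference, ∂[p,q] = q − p. For instance
  ∂[v_3,v_5] = [v_5] − [v_3].
As a 8×14 matrix over Z this has rank 7, with invariant factors (1,1,1,1,1,1,1).

Boundary ∂_2: C_2 → C_1 maps a triangle to the signed sum of its edges. For instance
  ∂[v_2,v_3,v_5] = [v_3,v_5] − [v_2,v_5] + [v_2,v_3],
  ∂[v_2,v_5,v_7] = [v_5,v_7] − [v_2,v_7] + [v_2,v_5].
This gives a 14×8 integer matrix of rank 6; reducing to Smith normal form yields diagonal entries (1,1,1,1,1,1).

Boundary ∂_3: C_3 → C_2 sends each 3-simplex σ to the alternating sum Σ_i (−1)^i (σ with its i-th vertex removed). For instance
  ∂[v_1,v_2,v_3,v_5] = [v_2,v_3,v_5] − [v_1,v_3,v_5] + [v_1,v_2,v_5] − [v_1,v_2,v_3],
  ∂[v_1,v_2,v_5,v_7] = [v_2,v_5,v_7] − [v_1,v_5,v_7] + [v_1,v_2,v_7] − [v_1,v_2,v_5].
The 8×2 boundary matrix has rank 2 and Smith normal form diag(1,1).

From H_k ≅ ker(∂_k) / im(∂_{k+1}) we obtain:

  H_0: rank C_0 − rank ∂_1 = 8 − 7 = 1, and the invariant factors of ∂_1 are all 1, so H_0 = Z.
  H_1: rank ker ∂_1 − rank ∂_2 = (14 − 7) − 6 = 1, and the invariant factors of ∂_2 are all 1, so H_1 = Z.
  H_2: rank ker ∂_2 − rank ∂_3 = (8 − 6) − 2 = 0, and the invariant factors of ∂_3 are all 1, so H_2 = 0.
  H_3: rank ker ∂_3 − rank ∂_4 = (2 − 2) − 0 = 0, and there is no ∂_4, so H_3 = 0.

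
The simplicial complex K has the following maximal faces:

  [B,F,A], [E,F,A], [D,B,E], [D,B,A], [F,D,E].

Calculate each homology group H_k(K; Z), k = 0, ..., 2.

K has 5 vertices, 10 edges, 5 triangles.
rank ∂_0 = 0, rank ∂_1 = 4 ⇒ b_0 = 5 − 0 − 4 = 1; all invariant factors of ∂_1 are 1 so no torsion. So H_0 = Z.
rank ∂_1 = 4, rank ∂_2 = 5 ⇒ b_1 = 10 − 4 − 5 = 1; all invariant factors of ∂_2 are 1 so no torsion. So H_1 = Z.
rank ∂_2 = 5, rank ∂_3 = 0 ⇒ b_2 = 5 − 5 − 0 = 0. So H_2 = 0.

H_0 ≅ Z,  H_1 ≅ Z,  H_2 = 0.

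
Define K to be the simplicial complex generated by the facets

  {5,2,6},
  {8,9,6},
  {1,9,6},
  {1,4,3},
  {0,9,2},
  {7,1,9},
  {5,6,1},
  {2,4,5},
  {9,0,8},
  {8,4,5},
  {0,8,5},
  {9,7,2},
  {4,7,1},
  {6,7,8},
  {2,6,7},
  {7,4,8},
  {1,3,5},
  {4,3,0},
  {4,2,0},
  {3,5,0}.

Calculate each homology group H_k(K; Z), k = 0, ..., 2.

H_0 = Z,  H_1 = Z ⊕ Z/2,  H_2 = 0.

Fix the vertex order 0 < 1 < 2 < 3 < 4 < 5 < 6 < 7 < 8 < 9 and write every simplex with vertices in increasing order. Then dim K = 2 and the simplices of K are:

  0-simplices (10): [0], [1], [2], [3], [4], [5], [6], [7], [8], [9]
  1-simplices (30): (30 of them)
  2-simplices (20): (20 of them)

so the chain groups are C_0 ≅ Z^10, C_1 ≅ Z^30, C_2 ≅ Z^20.

∂_1: C_1 → C_0 maps an edge to its endpoints' difference, ∂[p,q] = q − p.
The 10×30 boundary matrix has rank 9 and Smith normal form diag(1,1,1,1,1,1,1,1,1).

∂_2: C_2 → C_1 maps a triangle to the signed sum of its edges. For instance
  ∂[4,7,8] = [7,8] − [4,8] + [4,7],
  ∂[1,4,7] = [4,7] − [1,7] + [1,4].
This gives a 30×20 integer matrix of rank 20; reducing to Smith normal form yields diagonal entries (1,1,1,1,1,1,1,1,1,1,1,1,1,1,1,1,1,1,1,2).

Now H_k = ker ∂_k / im ∂_{k+1}, so:

  H_0: rank C_0 − rank ∂_1 = 10 − 9 = 1, and the invariant factors of ∂_1 are all 1, so H_0 ≅ Z.
  H_1: rank ker ∂_1 − rank ∂_2 = (30 − 9) − 20 = 1, and ∂_2 has invariant factor 2 > 1, so H_1 ≅ Z ⊕ Z/2.
  H_2: rank ker ∂_2 − rank ∂_3 = (20 − 20) − 0 = 0, and there is no ∂_3, so H_2 ≅ 0.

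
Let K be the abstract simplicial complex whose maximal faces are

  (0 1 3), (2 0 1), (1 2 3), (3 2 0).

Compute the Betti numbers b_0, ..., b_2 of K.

b_0 = 1, b_1 = 0, b_2 = 1.

Fix the vertex order 0 < 1 < 2 < 3 and write every simplex with vertices in increasing order. Then dim K = 2 and the simplices of K are:

  0-simplices (4): [0], [1], [2], [3]
  1-simplices (6): [0,1], [0,2], [0,3], [1,2], [1,3], [2,3]
  2-simplices (4): [0,1,2], [0,1,3], [0,2,3], [1,2,3]

giving chain groups C_0 ≅ Z^4, C_1 ≅ Z^6, C_2 ≅ Z^4.

Boundary ∂_1: C_1 → C_0 is given by ∂[p,q] = [q] − [p].
The resulting 4×6 matrix has rank 3, and its Smith normal form has invariant factors (1,1,1).

Boundary ∂_2: C_2 → C_1 sends each 2-simplex [p,q,r] to [q,r] − [p,r] + [p,q]. For instance
  ∂[0,1,3] = [1,3] − [0,3] + [0,1],
  ∂[1,2,3] = [2,3] − [1,3] + [1,2].
As a 6×4 matrix over Z this has rank 3, with invariant factors (1,1,1).

Reading off H_k = ker ∂_k / im ∂_{k+1}:

  H_0: rank C_0 − rank ∂_1 = 4 − 3 = 1, and the invariant factors of ∂_1 are all 1, so H_0 = Z.
  H_1: rank ker ∂_1 − rank ∂_2 = (6 − 3) − 3 = 0, and the invariant factors of ∂_2 are all 1, so H_1 = 0.
  H_2: rank ker ∂_2 − rank ∂_3 = (4 − 3) − 0 = 1, and there is no ∂_3, so H_2 = Z.

(K is a triangulation of the 2-sphere S^2.)

Hence the Betti numbers are b_0 = 1, b_1 = 0, b_2 = 1.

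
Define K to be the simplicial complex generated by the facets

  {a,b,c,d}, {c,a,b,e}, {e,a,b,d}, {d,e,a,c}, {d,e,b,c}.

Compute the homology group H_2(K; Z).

H_2 ≅ 0.

Order the vertices as a < b < c < d < e. Listing each simplex with vertices in this order, K has dimension 3 with simplices:

  0-simplices (5): a, b, c, d, e
  1-simplices (10): ab, ac, ad, ae, bc, bd, be, cd, ce, de
  2-simplices (10): abc, abd, abe, acd, ace, ade, bcd, bce, bde, cde
  3-simplices (5): abcd, abce, abde, acde, bcde

giving chain groups C_0 ≅ Z^5, C_1 ≅ Z^10, C_2 ≅ Z^10, C_3 ≅ Z^5.

The boundary map ∂_1: C_1 → C_0 is given by ∂[p,q] = [q] − [p]. For instance
  ∂ad = d − a.
The resulting 5×10 matrix has rank 4, and its Smith normal form has invariant factors (1,1,1,1).

The boundary map ∂_2: C_2 → C_1 maps a triangle to the signed sum of its edges. For instance
  ∂abd = bd − ad + ab,
  ∂bce = ce − be + bc.
As a 10×10 matrix over Z this has rank 6, with invariant factors (1,1,1,1,1,1).

∂_3: C_3 → C_2 sends each 3-simplex σ to the alternating sum Σ_i (−1)^i (σ with its i-th vertex removed). For instance
  ∂abcd = bcd − acd + abd − abc,
  ∂abce = bce − ace + abe − abc.
This gives a 10×5 integer matrix of rank 4; reducing to Smith normal form yields diagonal entries (1,1,1,1).

Reading off H_k = ker ∂_k / im ∂_{k+1}:

  H_2: rank ker ∂_2 − rank ∂_3 = (10 − 6) − 4 = 0, and the invariant factors of ∂_3 are all 1, so H_2 ≅ 0.

(K is a triangulation of the 3-sphere S^3.)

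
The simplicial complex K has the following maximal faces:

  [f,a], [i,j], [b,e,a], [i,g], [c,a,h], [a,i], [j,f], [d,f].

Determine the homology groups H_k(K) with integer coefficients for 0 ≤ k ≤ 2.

H_0 ≅ Z,  H_1 ≅ Z,  H_2 = 0.

We work with the vertex ordering a < b < c < d < e < f < g < h < i < j. The simplices of K, each written with vertices in increasing order, are:

  0-simplices (10): a, b, c, d, e, f, g, h, i, j
  1-simplices (12): ab, ac, ae, af, ah, ai, be, ch, df, fj, gi, ij
  2-simplices (2): abe, ach

giving chain groups C_0 ≅ Z^10, C_1 ≅ Z^12, C_2 ≅ Z^2.

The boundary map ∂_1: C_1 → C_0 is given by ∂[p,q] = [q] − [p].
The resulting 10×12 matrix has rank 9, and its Smith normal form has invariant factors (1,1,1,1,1,1,1,1,1).

Boundary ∂_2: C_2 → C_1 maps a triangle to the signed sum of its edges. For instance
  ∂ach = ch − ah + ac,
  ∂abe = be − ae + ab.
As a 12×2 matrix over Z this has rank 2, with invariant factors (1,1).

From H_k ≅ ker(∂_k) / im(∂_{k+1}) we obtain:

  H_0: rank C_0 − rank ∂_1 = 10 − 9 = 1, and the invariant factors of ∂_1 are all 1, so H_0 ≅ Z.
  H_1: rank ker ∂_1 − rank ∂_2 = (12 − 9) − 2 = 1, and the invariant factors of ∂_2 are all 1, so H_1 ≅ Z.
  H_2: rank ker ∂_2 − rank ∂_3 = (2 − 2) − 0 = 0, and there is no ∂_3, so H_2 ≅ 0.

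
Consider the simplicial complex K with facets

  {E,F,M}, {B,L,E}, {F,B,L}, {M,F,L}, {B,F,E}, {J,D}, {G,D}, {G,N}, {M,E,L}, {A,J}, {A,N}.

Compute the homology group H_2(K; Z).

H_2 = Z.

Take the total order A < B < D < E < F < G < J < L < M < N on the vertex set. Then K (dimension 2) consists of the simplices:

  0-simplices (10): A, B, D, E, F, G, J, L, M, N
  1-simplices (14): AJ, AN, BE, BF, BL, DG, DJ, EF, EL, EM, FL, FM, GN, LM
  2-simplices (6): BEF, BEL, BFL, EFM, ELM, FLM

Hence C_0 ≅ Z^10, C_1 ≅ Z^14, C_2 ≅ Z^6.

The boundary map ∂_1: C_1 → C_0 sends each edge [p,q] (with p < q) to q − p. For instance
  ∂BF = F − B.
The 10×14 boundary matrix has rank 8 and Smith normal form diag(1,1,1,1,1,1,1,1).

The boundary map ∂_2: C_2 → C_1 acts by ∂[p,q,r] = [q,r] − [p,r] + [p,q]. For instance
  ∂BEF = EF − BF + BE,
  ∂EFM = FM − EM + EF.
This gives a 14×6 integer matrix of rank 5; reducing to Smith normal form yields diagonal entries (1,1,1,1,1).

Reading off H_k = ker ∂_k / im ∂_{k+1}:

  H_2: rank ker ∂_2 − rank ∂_3 = (6 − 5) − 0 = 1, and there is no ∂_3, so H_2 = Z.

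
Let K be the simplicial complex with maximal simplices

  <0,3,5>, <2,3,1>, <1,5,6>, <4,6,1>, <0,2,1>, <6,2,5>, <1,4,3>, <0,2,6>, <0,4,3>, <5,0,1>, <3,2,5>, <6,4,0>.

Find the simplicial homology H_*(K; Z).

H_0 ≅ Z,  H_1 ≅ Z/2Z,  H_2 = 0.

Take the total order 0 < 1 < 2 < 3 < 4 < 5 < 6 on the vertex set. Then K (dimension 2) consists of the simplices:

  0-simplices (7): [0], [1], [2], [3], [4], [5], [6]
  1-simplices (18): [0,1], [0,2], [0,3], [0,4], [0,5], [0,6], [1,2], [1,3], [1,4], [1,5], [1,6], [2,3], [2,5], [2,6], [3,4], [3,5], [4,6], [5,6]
  2-simplices (12): [0,1,2], [0,1,5], [0,2,6], [0,3,4], [0,3,5], [0,4,6], [1,2,3], [1,3,4], [1,4,6], [1,5,6], [2,3,5], [2,5,6]

so the chain groups are C_0 ≅ Z^7, C_1 ≅ Z^18, C_2 ≅ Z^12.

Boundary ∂_1: C_1 → C_0 maps an edge to its endpoints' difference, ∂[p,q] = q − p.
This gives a 7×18 integer matrix of rank 6; reducing to Smith normal form yields diagonal entries (1,1,1,1,1,1).

Boundary ∂_2: C_2 → C_1 maps a triangle to the signed sum of its edges. For instance
  ∂[0,1,2] = [1,2] − [0,2] + [0,1],
  ∂[1,5,6] = [5,6] − [1,6] + [1,5].
This gives a 18×12 integer matrix of rank 12; reducing to Smith normal form yields diagonal entries (1,1,1,1,1,1,1,1,1,1,1,2).

Now H_k = ker ∂_k / im ∂_{k+1}, so:

  H_0: rank C_0 − rank ∂_1 = 7 − 6 = 1, and the invariant factors of ∂_1 are all 1, so H_0 = Z.
  H_1: rank ker ∂_1 − rank ∂_2 = (18 − 6) − 12 = 0, and ∂_2 has invariant factor 2 > 1, so H_1 = Z/2Z.
  H_2: rank ker ∂_2 − rank ∂_3 = (12 − 12) − 0 = 0, and there is no ∂_3, so H_2 = 0.

As a check, the Euler characteristic is 7 − 18 + 12 = 1, which agrees with 1 − 0 + 0 = 1.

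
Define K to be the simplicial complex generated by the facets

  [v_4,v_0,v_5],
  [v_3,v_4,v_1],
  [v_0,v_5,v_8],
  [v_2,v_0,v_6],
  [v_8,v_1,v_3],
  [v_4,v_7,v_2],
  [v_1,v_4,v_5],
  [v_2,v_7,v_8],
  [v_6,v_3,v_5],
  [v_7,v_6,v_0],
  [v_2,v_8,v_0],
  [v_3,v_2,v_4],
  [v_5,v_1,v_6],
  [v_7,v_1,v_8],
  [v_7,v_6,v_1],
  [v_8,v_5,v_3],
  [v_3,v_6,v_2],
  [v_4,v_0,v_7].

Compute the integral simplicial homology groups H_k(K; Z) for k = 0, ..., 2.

Fix the vertex order v_0 < v_1 < v_2 < v_3 < v_4 < v_5 < v_6 < v_7 < v_8 and write every simplex with vertices in increasing order. Then dim K = 2 and the simplices of K are:

  0-simplices (9): [v_0], [v_1], [v_2], [v_3], [v_4], [v_5], [v_6], [v_7], [v_8]
  1-simplices (27): (27 of them)
  2-simplices (18): (18 of them)

giving chain groups C_0 ≅ Z^9, C_1 ≅ Z^27, C_2 ≅ Z^18.

The boundary map ∂_1: C_1 → C_0 sends each edge [p,q] (with p < q) to q − p.
The resulting 9×27 matrix has rank 8, and its Smith normal form has invariant factors (1,1,1,1,1,1,1,1).

The boundary map ∂_2: C_2 → C_1 maps a triangle to the signed sum of its edges. For instance
  ∂[v_1,v_5,v_6] = [v_5,v_6] − [v_1,v_6] + [v_1,v_5],
  ∂[v_2,v_4,v_7] = [v_4,v_7] − [v_2,v_7] + [v_2,v_4].
The 27×18 boundary matrix has rank 18 and Smith normal form diag(1,1,1,1,1,1,1,1,1,1,1,1,1,1,1,1,1,2).

Computing H_k = (kernel of ∂_k) / (image of ∂_{k+1}):

  H_0: rank C_0 − rank ∂_1 = 9 − 8 = 1, and the invariant factors of ∂_1 are all 1, so H_0 ≅ Z.
  H_1: rank ker ∂_1 − rank ∂_2 = (27 − 8) − 18 = 1, and ∂_2 has invariant factor 2 > 1, so H_1 ≅ Z × Z/2.
  H_2: rank ker ∂_2 − rank ∂_3 = (18 − 18) − 0 = 0, and there is no ∂_3, so H_2 ≅ 0.

H_0 = Z,  H_1 = Z × Z/2,  H_2 = 0.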